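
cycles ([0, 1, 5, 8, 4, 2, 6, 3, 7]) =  (2 5)(3 8 7)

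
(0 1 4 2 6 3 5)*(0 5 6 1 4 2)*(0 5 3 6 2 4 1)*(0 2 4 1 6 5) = (0 6 5 3 4)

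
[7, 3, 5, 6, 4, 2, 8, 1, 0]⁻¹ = [8, 7, 5, 1, 4, 2, 3, 0, 6]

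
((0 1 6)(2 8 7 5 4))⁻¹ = (0 6 1)(2 4 5 7 8)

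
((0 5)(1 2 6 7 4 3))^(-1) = (0 5)(1 3 4 7 6 2)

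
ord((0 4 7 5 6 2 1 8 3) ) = 9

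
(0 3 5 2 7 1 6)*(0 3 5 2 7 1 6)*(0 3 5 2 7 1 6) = (0 2 6 5 1 3 7)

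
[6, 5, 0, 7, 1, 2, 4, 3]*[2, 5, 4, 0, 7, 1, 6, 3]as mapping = [0→6, 1→1, 2→2, 3→3, 4→5, 5→4, 6→7, 7→0]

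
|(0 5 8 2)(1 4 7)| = 12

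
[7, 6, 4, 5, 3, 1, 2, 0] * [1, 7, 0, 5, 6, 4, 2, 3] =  [3, 2, 6, 4, 5, 7, 0, 1]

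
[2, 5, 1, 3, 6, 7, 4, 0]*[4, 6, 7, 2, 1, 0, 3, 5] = [7, 0, 6, 2, 3, 5, 1, 4]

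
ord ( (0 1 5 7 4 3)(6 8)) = 6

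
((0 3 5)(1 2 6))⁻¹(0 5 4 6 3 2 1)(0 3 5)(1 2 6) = (0 4 1 5 6 2 3)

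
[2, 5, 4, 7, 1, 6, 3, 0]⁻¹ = [7, 4, 0, 6, 2, 1, 5, 3]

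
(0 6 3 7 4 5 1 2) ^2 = (0 3 4 1) (2 6 7 5) 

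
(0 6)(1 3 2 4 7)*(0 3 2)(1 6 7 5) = (0 7 6 3)(1 2 4 5)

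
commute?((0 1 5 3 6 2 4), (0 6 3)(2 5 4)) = no:(0 1 5 3 6 2 4)*(0 6 3)(2 5 4) = (0 1 4 6 5), (0 6 3)(2 5 4)*(0 1 5 3 6 2 4) = (0 2 3 1 5)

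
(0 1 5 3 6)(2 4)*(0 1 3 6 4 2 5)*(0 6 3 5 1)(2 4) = (0 5 3 2 4 1 6)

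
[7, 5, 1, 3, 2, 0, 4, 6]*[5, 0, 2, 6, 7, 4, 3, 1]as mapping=[0→1, 1→4, 2→0, 3→6, 4→2, 5→5, 6→7, 7→3]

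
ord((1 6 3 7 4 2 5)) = 7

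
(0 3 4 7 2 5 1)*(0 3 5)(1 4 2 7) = (0 5 4 1 3 2)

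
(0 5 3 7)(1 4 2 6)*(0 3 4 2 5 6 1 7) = (0 6 7 3)(1 2)(4 5)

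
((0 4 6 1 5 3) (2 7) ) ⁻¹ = (0 3 5 1 6 4) (2 7) 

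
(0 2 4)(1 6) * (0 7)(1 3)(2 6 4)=(0 6 3 1 4 7)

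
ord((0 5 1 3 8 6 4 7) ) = 8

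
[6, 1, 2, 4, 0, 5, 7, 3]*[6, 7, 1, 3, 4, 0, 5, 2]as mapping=[0→5, 1→7, 2→1, 3→4, 4→6, 5→0, 6→2, 7→3]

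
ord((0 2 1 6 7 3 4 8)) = 8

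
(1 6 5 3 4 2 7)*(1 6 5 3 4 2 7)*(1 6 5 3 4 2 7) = (1 3 7 5 2 6 4)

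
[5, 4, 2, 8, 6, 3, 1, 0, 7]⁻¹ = [7, 6, 2, 5, 1, 0, 4, 8, 3]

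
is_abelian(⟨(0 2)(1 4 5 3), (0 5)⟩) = no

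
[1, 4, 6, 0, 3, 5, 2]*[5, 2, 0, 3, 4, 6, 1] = [2, 4, 1, 5, 3, 6, 0] 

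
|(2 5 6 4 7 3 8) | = 7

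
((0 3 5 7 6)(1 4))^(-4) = (0 3 5 7 6)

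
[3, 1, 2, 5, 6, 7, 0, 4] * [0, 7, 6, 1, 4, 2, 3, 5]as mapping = [0→1, 1→7, 2→6, 3→2, 4→3, 5→5, 6→0, 7→4]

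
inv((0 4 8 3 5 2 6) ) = (0 6 2 5 3 8 4) 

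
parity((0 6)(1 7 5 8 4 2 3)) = odd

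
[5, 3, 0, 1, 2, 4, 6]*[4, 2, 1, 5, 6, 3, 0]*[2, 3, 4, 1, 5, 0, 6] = [1, 0, 5, 4, 3, 6, 2]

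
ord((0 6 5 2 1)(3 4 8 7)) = 20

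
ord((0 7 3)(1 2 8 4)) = 12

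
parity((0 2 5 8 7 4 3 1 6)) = even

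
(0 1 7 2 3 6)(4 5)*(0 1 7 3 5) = (0 7 2 5 4)(1 3 6)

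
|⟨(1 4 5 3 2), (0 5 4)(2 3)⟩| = 720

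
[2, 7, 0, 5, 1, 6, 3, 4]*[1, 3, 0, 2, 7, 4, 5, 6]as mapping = [0→0, 1→6, 2→1, 3→4, 4→3, 5→5, 6→2, 7→7]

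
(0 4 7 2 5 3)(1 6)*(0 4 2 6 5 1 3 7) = (0 2 1 5 7 6 3 4)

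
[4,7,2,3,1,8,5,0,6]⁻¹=[7,4,2,3,0,6,8,1,5]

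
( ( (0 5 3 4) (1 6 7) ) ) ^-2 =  (0 3) (1 6 7) (4 5) 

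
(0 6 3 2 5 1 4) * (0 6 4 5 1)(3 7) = (0 4 6 7 3 2 1 5)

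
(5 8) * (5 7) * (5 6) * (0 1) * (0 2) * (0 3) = (0 1 2 3)(5 8 7 6)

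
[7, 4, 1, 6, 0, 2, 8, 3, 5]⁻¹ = [4, 2, 5, 7, 1, 8, 3, 0, 6]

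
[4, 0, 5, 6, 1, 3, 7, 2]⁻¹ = [1, 4, 7, 5, 0, 2, 3, 6]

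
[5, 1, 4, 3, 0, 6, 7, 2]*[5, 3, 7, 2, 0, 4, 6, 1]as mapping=[0→4, 1→3, 2→0, 3→2, 4→5, 5→6, 6→1, 7→7]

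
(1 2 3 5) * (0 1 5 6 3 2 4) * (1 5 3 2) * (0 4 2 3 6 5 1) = (0 1 2)(3 5 6)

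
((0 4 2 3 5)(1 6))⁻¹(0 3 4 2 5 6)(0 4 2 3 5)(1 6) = (0 1 4 5 2 3)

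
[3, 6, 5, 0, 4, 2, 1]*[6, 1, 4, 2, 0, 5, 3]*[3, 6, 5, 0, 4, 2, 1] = [5, 0, 2, 1, 3, 4, 6]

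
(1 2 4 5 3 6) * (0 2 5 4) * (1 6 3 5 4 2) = (0 1 4 2)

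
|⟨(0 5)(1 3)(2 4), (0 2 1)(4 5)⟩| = 72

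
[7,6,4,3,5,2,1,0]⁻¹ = [7,6,5,3,2,4,1,0]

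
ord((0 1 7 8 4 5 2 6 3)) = 9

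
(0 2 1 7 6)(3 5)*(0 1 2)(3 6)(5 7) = (1 5 6)(3 7)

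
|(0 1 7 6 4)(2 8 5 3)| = 20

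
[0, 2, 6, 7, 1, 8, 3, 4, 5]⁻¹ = [0, 4, 1, 6, 7, 8, 2, 3, 5]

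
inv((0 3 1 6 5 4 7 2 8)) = (0 8 2 7 4 5 6 1 3)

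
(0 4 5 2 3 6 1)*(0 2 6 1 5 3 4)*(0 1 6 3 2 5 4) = (0 1 5 3 6 4 2)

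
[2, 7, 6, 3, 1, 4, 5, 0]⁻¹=[7, 4, 0, 3, 5, 6, 2, 1]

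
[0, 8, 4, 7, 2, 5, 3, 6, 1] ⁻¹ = [0, 8, 4, 6, 2, 5, 7, 3, 1] 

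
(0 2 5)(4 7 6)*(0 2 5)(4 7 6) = (0 5 2)(4 6 7)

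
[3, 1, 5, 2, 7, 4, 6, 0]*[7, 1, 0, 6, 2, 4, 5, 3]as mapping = [0→6, 1→1, 2→4, 3→0, 4→3, 5→2, 6→5, 7→7]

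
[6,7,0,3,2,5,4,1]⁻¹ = [2,7,4,3,6,5,0,1]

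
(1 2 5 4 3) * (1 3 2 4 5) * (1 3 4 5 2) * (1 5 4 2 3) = (1 4 5 3 2)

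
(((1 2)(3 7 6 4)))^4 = ()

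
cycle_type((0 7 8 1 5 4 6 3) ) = 8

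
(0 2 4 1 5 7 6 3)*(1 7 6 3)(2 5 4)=(0 5 6 1 4 7 3)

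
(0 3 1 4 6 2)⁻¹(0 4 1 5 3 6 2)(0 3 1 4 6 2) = (0 3 6 4 5 1 2)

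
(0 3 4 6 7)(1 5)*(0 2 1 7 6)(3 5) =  (0 5 7 2 1 3 4)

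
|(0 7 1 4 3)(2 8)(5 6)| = 10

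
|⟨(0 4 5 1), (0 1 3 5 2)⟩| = 720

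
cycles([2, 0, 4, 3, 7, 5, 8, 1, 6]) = (0 2 4 7 1)(6 8)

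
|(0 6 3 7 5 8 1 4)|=8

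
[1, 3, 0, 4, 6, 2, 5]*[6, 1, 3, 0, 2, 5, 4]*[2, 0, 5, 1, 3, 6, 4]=[0, 2, 4, 5, 3, 1, 6]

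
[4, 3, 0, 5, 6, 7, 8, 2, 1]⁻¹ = [2, 8, 7, 1, 0, 3, 4, 5, 6]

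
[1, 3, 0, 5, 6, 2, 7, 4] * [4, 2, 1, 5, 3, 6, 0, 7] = [2, 5, 4, 6, 0, 1, 7, 3]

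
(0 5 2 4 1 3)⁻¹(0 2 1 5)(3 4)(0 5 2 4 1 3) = (0 1)(2 5 4 3)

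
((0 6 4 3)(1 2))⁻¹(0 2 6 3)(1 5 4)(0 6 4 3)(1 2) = (0 6 1 4)(2 5 3)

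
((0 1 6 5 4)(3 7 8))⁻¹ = (0 4 5 6 1)(3 8 7)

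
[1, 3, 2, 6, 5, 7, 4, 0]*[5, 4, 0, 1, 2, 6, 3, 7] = [4, 1, 0, 3, 6, 7, 2, 5]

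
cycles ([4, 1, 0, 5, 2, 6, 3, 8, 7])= (0 4 2)(3 5 6)(7 8)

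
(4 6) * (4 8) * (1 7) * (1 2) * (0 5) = (0 5) (1 7 2) (4 6 8) 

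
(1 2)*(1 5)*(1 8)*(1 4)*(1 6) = (1 2 5 8 4 6) 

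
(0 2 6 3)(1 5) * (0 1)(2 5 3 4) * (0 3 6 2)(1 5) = (0 1 6 4)(3 5)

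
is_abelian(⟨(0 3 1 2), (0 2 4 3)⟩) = no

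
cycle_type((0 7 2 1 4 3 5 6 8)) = 9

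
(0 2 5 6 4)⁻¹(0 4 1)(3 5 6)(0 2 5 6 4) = (0 1 2)(3 6 4)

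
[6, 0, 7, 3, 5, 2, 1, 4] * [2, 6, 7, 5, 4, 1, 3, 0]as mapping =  [0→3, 1→2, 2→0, 3→5, 4→1, 5→7, 6→6, 7→4]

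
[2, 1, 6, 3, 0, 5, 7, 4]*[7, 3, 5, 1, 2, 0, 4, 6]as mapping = [0→5, 1→3, 2→4, 3→1, 4→7, 5→0, 6→6, 7→2]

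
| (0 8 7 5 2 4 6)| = 7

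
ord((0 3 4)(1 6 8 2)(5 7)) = 12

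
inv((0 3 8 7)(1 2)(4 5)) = (0 7 8 3)(1 2)(4 5)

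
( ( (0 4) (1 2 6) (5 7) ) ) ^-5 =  (0 4) (1 2 6) (5 7) 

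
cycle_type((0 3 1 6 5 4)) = 6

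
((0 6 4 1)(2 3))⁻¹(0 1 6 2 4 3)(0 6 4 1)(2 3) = (0 4 3 1 2 6)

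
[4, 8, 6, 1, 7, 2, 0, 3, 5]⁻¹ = [6, 3, 5, 7, 0, 8, 2, 4, 1]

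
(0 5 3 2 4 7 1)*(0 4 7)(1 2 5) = (0 1 4)(2 7)(3 5)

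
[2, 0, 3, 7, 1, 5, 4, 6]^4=[6, 7, 4, 1, 3, 5, 2, 0]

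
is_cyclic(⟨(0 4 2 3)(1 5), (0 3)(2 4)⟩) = no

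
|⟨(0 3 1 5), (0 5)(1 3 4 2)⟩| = 720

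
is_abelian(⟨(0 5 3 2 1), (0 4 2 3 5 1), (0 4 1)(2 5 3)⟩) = no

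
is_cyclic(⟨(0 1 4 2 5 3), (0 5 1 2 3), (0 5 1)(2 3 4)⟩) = no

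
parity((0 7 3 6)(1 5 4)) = odd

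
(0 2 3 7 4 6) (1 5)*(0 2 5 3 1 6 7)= (0 5 6 2 1 3) (4 7) 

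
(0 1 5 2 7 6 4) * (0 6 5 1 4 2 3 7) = (0 4 6 2)(3 7 5)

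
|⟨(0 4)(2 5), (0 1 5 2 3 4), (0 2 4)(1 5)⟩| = 720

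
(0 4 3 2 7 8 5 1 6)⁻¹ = (0 6 1 5 8 7 2 3 4)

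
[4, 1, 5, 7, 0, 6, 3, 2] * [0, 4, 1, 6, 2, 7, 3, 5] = [2, 4, 7, 5, 0, 3, 6, 1]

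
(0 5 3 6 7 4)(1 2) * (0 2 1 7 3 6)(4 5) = (0 4 2 7 5 6 3)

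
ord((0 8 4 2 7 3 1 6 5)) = 9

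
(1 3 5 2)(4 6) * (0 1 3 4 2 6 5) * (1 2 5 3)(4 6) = (0 2 1 6 5 4 3)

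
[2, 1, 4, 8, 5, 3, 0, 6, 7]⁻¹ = [6, 1, 0, 5, 2, 4, 7, 8, 3]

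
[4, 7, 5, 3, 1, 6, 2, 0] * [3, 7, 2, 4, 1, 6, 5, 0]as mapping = [0→1, 1→0, 2→6, 3→4, 4→7, 5→5, 6→2, 7→3]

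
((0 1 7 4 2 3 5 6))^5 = (0 3 7 6 2 1 5 4)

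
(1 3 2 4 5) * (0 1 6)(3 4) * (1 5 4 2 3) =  (0 5 6)(1 2)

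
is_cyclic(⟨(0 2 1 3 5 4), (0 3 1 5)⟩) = no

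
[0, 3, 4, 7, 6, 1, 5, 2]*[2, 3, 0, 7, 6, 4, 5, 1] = [2, 7, 6, 1, 5, 3, 4, 0]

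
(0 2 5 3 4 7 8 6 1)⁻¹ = (0 1 6 8 7 4 3 5 2)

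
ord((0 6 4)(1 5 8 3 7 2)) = 6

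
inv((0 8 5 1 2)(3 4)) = (0 2 1 5 8)(3 4)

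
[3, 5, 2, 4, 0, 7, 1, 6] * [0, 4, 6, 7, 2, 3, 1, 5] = [7, 3, 6, 2, 0, 5, 4, 1]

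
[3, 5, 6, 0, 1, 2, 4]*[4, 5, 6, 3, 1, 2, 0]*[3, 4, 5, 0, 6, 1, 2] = [0, 5, 3, 6, 1, 2, 4]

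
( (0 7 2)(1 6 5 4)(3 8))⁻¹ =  (0 2 7)(1 4 5 6)(3 8)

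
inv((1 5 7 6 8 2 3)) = (1 3 2 8 6 7 5)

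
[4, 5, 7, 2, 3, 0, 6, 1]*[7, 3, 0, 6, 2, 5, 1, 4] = [2, 5, 4, 0, 6, 7, 1, 3]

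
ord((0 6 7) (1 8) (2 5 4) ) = 6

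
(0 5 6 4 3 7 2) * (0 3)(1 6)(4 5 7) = (0 7 2 3 4)(1 6 5)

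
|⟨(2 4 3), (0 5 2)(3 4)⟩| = 120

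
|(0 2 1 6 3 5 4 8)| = 8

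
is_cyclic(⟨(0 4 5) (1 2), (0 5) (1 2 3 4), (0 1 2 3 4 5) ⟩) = no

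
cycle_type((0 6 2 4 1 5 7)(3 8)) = 2.7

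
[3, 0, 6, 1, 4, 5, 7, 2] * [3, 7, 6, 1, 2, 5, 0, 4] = [1, 3, 0, 7, 2, 5, 4, 6]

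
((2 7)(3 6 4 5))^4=()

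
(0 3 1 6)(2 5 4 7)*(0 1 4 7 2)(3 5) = (0 5 7)(1 6)(2 3 4)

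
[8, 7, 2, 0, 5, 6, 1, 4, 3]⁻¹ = [3, 6, 2, 8, 7, 4, 5, 1, 0]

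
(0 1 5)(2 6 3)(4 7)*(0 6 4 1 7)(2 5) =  (0 7 1 2 4)(3 5 6)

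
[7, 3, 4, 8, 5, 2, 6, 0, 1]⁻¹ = [7, 8, 5, 1, 2, 4, 6, 0, 3]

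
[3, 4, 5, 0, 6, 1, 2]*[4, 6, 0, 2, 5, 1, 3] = [2, 5, 1, 4, 3, 6, 0]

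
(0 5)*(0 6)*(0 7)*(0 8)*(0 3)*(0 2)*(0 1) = (0 5 6 7 8 3 2 1)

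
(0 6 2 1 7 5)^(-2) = (0 7 2)(1 6 5)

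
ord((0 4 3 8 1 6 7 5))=8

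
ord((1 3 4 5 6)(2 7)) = 10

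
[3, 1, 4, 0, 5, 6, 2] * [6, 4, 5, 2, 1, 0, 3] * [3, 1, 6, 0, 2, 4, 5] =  [6, 2, 1, 5, 3, 0, 4]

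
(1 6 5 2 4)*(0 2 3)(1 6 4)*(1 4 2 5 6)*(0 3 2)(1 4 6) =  (0 5 2 6 1)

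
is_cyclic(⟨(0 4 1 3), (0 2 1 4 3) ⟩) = no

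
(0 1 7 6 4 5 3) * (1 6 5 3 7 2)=(0 6 4 3)(1 2)(5 7)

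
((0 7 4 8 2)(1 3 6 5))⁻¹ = (0 2 8 4 7)(1 5 6 3)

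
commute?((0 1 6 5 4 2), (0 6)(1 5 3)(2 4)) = no:(0 1 6 5 4 2)*(0 6)(1 5 3)(2 4) = (0 5 2 6 3 1), (0 6)(1 5 3)(2 4)*(0 1 6 5 4 2) = (0 5 3 6 1 4)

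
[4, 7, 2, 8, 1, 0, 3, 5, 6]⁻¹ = [5, 4, 2, 6, 0, 7, 8, 1, 3]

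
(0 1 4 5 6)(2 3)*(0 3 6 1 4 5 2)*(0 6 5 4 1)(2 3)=(0 1 4 3 6 2 5)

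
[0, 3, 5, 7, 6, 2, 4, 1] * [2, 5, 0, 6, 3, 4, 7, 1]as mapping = [0→2, 1→6, 2→4, 3→1, 4→7, 5→0, 6→3, 7→5]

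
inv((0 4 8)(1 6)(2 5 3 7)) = (0 8 4)(1 6)(2 7 3 5)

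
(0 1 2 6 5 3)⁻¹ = (0 3 5 6 2 1)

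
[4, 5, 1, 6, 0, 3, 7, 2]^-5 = [4, 5, 1, 6, 0, 3, 7, 2]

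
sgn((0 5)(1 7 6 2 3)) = -1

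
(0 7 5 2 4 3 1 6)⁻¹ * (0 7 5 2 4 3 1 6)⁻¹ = (0 1 4 5)(2 7 6 3)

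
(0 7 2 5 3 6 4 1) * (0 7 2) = (0 2 5 3 6 4 1 7)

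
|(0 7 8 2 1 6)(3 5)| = 6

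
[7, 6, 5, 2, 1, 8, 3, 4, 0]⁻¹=[8, 4, 3, 6, 7, 2, 1, 0, 5]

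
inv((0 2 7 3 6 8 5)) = (0 5 8 6 3 7 2)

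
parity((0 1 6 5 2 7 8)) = even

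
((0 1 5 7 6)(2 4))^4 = (0 6 7 5 1)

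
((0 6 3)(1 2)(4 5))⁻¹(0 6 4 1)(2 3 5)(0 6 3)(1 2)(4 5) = (0 4 1)(2 6 3 5)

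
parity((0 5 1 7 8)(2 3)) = odd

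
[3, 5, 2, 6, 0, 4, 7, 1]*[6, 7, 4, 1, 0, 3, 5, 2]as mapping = [0→1, 1→3, 2→4, 3→5, 4→6, 5→0, 6→2, 7→7]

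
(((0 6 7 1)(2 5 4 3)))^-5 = (0 1 7 6)(2 3 4 5)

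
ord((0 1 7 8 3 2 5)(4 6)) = 14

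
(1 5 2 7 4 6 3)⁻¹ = (1 3 6 4 7 2 5)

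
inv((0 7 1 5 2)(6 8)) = (0 2 5 1 7)(6 8)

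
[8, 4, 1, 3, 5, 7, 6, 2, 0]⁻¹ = [8, 2, 7, 3, 1, 4, 6, 5, 0]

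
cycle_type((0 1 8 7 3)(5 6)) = 2.5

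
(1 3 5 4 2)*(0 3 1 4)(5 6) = (0 3 6 5)(2 4)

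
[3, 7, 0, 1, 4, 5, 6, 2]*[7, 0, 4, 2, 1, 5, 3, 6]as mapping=[0→2, 1→6, 2→7, 3→0, 4→1, 5→5, 6→3, 7→4]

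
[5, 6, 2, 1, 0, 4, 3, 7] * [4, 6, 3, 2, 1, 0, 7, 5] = [0, 7, 3, 6, 4, 1, 2, 5]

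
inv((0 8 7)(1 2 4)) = (0 7 8)(1 4 2)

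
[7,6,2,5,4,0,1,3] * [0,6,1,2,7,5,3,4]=[4,3,1,5,7,0,6,2]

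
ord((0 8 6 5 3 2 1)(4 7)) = 14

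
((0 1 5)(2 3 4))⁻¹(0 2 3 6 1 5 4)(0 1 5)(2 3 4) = (0 2 1 3 4 6 5)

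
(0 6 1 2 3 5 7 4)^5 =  (0 5 1 4 3 6 7 2)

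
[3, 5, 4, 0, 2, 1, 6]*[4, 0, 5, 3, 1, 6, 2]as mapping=[0→3, 1→6, 2→1, 3→4, 4→5, 5→0, 6→2]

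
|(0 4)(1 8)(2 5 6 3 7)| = 10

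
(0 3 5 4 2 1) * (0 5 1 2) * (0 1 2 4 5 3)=(1 3 2 4)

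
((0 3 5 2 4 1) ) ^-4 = (0 5 4) (1 3 2) 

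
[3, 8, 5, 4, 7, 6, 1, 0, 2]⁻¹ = [7, 6, 8, 0, 3, 2, 5, 4, 1]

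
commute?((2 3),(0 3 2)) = no:(2 3)*(0 3 2) = (0 3),(0 3 2)*(2 3) = (0 2)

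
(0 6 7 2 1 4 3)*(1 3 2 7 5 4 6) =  (0 1 6 5 4 2 3)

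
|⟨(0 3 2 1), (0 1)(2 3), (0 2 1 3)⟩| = 24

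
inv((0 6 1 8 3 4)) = (0 4 3 8 1 6)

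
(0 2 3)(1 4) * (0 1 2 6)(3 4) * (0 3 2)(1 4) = (0 6 3 4)(1 2)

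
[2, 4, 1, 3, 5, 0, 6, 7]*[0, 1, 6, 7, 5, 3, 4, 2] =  [6, 5, 1, 7, 3, 0, 4, 2]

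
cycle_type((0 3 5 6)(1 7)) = 2.4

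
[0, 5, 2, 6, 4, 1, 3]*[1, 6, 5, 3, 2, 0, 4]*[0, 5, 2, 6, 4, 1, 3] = [5, 0, 1, 4, 2, 3, 6]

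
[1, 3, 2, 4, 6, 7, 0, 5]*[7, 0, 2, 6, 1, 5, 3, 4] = [0, 6, 2, 1, 3, 4, 7, 5]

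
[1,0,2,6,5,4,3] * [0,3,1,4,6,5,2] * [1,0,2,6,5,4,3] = [6,1,0,2,4,3,5]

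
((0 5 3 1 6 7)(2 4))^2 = (0 3 6)(1 7 5)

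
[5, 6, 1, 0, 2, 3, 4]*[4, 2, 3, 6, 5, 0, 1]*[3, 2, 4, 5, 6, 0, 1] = [3, 2, 4, 6, 5, 1, 0]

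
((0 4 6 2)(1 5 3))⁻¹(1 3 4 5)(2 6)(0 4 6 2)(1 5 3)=(0 2)(1 6 3 5)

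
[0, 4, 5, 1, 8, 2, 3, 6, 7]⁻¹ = [0, 3, 5, 6, 1, 2, 7, 8, 4]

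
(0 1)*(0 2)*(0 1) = (1 2)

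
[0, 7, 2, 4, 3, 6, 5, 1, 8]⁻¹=[0, 7, 2, 4, 3, 6, 5, 1, 8]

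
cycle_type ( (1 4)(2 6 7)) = 2.3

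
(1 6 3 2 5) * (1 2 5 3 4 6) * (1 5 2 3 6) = (1 5 3 2 6 4)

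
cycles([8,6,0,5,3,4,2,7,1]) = (0 8 1 6 2)(3 5 4)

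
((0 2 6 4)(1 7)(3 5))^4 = ()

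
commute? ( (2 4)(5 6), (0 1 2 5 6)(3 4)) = no: (2 4)(5 6)*(0 1 2 5 6)(3 4) = (0 1 2 3 4 5), (0 1 2 5 6)(3 4)*(2 4)(5 6) = (0 1 4 3 2 6)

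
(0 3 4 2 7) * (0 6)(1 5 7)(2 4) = (0 3 2 1 5 7 6)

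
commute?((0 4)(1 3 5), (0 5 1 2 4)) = no:(0 4)(1 3 5)*(0 5 1 2 4) = (1 3)(2 4 5), (0 5 1 2 4)*(0 4)(1 3 5) = (0 1 2)(3 5)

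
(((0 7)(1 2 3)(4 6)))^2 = (1 3 2)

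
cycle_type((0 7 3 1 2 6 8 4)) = 8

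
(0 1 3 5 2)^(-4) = (0 1 3 5 2)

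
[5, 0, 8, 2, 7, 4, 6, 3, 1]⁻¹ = [1, 8, 3, 7, 5, 0, 6, 4, 2]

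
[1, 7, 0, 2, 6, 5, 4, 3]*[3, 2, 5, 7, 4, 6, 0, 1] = [2, 1, 3, 5, 0, 6, 4, 7]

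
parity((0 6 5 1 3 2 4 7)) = odd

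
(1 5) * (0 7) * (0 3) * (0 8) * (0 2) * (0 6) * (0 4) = (0 7 3 8 2 6 4) (1 5) 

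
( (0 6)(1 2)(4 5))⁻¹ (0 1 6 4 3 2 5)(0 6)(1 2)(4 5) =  (0 5 3 1 4 6 2)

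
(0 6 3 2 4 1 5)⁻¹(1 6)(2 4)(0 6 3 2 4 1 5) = (1 4)(3 5)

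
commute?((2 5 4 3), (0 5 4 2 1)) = no:(2 5 4 3) * (0 5 4 2 1) = (0 5 2 4 3 1), (0 5 4 2 1) * (2 5 4 3) = (0 4 5 3 2 1)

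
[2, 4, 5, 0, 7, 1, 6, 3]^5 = [7, 2, 3, 4, 5, 0, 6, 1]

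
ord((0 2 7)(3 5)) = 6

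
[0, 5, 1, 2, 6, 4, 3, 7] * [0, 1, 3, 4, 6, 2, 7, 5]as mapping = [0→0, 1→2, 2→1, 3→3, 4→7, 5→6, 6→4, 7→5]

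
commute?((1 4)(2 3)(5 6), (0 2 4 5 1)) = no:(1 4)(2 3)(5 6) * (0 2 4 5 1) = (0 2 3 4)(1 5 6), (0 2 4 5 1) * (1 4)(2 3)(5 6) = (0 3 2 1)(4 6 5)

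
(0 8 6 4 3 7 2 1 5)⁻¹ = (0 5 1 2 7 3 4 6 8)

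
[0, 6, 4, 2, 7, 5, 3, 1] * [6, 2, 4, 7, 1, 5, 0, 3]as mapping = [0→6, 1→0, 2→1, 3→4, 4→3, 5→5, 6→7, 7→2]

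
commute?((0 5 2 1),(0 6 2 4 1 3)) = no:(0 5 2 1)*(0 6 2 4 1 3) = (0 5 4 1 6 2 3),(0 6 2 4 1 3)*(0 5 2 1) = (0 6 1 3 5 2 4)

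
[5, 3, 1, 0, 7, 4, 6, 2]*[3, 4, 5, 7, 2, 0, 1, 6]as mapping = [0→0, 1→7, 2→4, 3→3, 4→6, 5→2, 6→1, 7→5]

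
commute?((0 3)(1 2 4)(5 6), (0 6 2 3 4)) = no:(0 3)(1 2 4)(5 6)*(0 6 2 3 4) = (0 4 1 3 6 5 2), (0 6 2 3 4)*(0 3)(1 2 4)(5 6) = (0 5 6 4 3 1 2)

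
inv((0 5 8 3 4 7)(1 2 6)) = (0 7 4 3 8 5)(1 6 2)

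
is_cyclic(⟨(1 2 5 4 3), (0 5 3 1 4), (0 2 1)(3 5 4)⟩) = no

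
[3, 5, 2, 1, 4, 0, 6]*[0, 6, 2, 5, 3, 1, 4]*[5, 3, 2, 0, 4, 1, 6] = [1, 3, 2, 6, 0, 5, 4]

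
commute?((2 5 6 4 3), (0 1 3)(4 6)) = no:(2 5 6 4 3) * (0 1 3)(4 6) = (0 1 3 2 5 4), (0 1 3)(4 6) * (2 5 6 4 3) = (0 1 2 5 6 3)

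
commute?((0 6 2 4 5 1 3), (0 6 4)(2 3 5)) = no:(0 6 2 4 5 1 3) * (0 6 4)(2 3 5) = (0 4 2)(1 5)(3 6), (0 6 4)(2 3 5) * (0 6 2 4 5 1 3) = (0 2)(1 3)(4 6 5)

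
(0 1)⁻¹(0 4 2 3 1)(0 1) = (0 1 4 2 3)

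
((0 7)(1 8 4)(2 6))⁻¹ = (0 7)(1 4 8)(2 6)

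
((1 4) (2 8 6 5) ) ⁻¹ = (1 4) (2 5 6 8) 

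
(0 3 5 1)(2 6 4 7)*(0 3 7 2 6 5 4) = (0 7 6)(1 3 4 2 5)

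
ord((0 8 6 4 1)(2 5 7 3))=20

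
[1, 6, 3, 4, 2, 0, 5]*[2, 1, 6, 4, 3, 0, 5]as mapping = [0→1, 1→5, 2→4, 3→3, 4→6, 5→2, 6→0]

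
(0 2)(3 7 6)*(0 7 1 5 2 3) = (0 3 1 5 2 7 6)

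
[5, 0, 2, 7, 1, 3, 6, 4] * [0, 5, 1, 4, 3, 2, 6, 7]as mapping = [0→2, 1→0, 2→1, 3→7, 4→5, 5→4, 6→6, 7→3]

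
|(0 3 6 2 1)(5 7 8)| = 15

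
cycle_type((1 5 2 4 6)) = 5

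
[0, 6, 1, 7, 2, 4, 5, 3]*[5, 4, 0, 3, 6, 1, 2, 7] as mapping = [0→5, 1→2, 2→4, 3→7, 4→0, 5→6, 6→1, 7→3] 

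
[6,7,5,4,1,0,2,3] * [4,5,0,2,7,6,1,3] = [1,3,6,7,5,4,0,2]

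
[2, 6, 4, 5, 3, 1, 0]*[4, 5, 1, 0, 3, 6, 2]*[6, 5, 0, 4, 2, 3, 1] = [5, 0, 4, 1, 6, 3, 2]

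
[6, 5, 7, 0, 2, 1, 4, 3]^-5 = [6, 5, 7, 0, 2, 1, 4, 3]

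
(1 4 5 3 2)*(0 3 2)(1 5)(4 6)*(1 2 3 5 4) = (0 5 3)(1 6)(2 4)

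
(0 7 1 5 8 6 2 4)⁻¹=(0 4 2 6 8 5 1 7)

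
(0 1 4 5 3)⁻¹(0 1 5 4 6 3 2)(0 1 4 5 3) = (0 2 1 4 3 5 6)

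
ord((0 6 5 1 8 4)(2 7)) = 6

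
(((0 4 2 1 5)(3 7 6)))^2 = (0 2 5 4 1)(3 6 7)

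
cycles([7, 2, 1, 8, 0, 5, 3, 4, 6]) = (0 7 4)(1 2)(3 8 6)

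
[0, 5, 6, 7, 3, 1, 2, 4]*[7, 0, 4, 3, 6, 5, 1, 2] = [7, 5, 1, 2, 3, 0, 4, 6]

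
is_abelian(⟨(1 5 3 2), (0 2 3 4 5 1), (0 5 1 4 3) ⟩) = no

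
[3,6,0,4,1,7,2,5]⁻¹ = [2,4,6,0,3,7,1,5]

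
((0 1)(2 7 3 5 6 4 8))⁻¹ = (0 1)(2 8 4 6 5 3 7)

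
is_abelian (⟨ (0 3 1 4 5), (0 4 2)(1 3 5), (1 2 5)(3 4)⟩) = no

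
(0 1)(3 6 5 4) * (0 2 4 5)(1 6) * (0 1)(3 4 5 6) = (0 3)(1 2 5 6)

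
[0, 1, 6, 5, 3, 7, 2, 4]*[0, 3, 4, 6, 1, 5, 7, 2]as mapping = [0→0, 1→3, 2→7, 3→5, 4→6, 5→2, 6→4, 7→1]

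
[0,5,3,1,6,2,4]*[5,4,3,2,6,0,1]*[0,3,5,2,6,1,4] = [1,0,5,6,3,2,4]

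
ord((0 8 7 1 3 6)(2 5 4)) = 6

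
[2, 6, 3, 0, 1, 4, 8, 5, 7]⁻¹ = [3, 4, 0, 2, 5, 7, 1, 8, 6]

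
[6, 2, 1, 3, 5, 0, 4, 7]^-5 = [5, 2, 1, 3, 6, 4, 0, 7]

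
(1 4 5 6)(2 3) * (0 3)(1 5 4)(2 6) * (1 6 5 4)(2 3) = (0 2)(1 6 4)(3 5)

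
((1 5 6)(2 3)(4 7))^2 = (1 6 5)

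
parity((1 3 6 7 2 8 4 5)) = odd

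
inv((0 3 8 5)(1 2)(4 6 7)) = (0 5 8 3)(1 2)(4 7 6)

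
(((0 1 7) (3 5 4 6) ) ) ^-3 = (3 5 4 6) 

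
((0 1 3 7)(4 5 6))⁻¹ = (0 7 3 1)(4 6 5)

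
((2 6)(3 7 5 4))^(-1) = (2 6)(3 4 5 7)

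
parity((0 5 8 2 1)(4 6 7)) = even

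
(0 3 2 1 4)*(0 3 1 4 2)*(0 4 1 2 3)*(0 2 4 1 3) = (0 4 2 3 1)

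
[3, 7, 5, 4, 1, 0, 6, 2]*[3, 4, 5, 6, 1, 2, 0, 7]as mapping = [0→6, 1→7, 2→2, 3→1, 4→4, 5→3, 6→0, 7→5]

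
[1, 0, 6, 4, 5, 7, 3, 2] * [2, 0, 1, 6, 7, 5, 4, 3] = [0, 2, 4, 7, 5, 3, 6, 1]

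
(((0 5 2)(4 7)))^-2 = (0 5 2)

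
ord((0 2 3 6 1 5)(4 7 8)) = 6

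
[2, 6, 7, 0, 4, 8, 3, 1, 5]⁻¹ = [3, 7, 0, 6, 4, 8, 1, 2, 5]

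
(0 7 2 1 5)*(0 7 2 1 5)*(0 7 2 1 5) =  (0 1 7 5 2)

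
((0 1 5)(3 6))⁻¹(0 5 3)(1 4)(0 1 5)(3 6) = (0 6 1)(4 5)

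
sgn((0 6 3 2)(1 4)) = 1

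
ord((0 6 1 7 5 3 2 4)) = 8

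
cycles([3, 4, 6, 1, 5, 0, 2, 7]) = (0 3 1 4 5) (2 6) 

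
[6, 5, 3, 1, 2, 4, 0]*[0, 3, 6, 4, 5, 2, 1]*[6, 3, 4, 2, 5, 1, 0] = [3, 4, 5, 2, 0, 1, 6] 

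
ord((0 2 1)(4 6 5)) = 3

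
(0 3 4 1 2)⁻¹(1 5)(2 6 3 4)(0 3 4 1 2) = (0 6 4 1)(2 5)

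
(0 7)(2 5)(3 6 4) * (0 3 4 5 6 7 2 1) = (0 2 6 5 1)(3 7)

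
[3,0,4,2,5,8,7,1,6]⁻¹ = [1,7,3,0,2,4,8,6,5]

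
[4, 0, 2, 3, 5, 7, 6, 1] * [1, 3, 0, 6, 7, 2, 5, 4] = [7, 1, 0, 6, 2, 4, 5, 3]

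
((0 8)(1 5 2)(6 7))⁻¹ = (0 8)(1 2 5)(6 7)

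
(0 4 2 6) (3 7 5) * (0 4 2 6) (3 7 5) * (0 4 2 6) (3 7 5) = (0 6 2 4) 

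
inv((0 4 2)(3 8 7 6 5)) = (0 2 4)(3 5 6 7 8)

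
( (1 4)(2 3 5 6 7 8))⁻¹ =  (1 4)(2 8 7 6 5 3)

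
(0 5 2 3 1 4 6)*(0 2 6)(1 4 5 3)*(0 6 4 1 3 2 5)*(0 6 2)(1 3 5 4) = (1 6 4 2 5)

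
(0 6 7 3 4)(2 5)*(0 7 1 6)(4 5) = (1 6)(2 4 7 3 5)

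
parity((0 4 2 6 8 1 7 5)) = odd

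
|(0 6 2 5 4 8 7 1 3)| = 9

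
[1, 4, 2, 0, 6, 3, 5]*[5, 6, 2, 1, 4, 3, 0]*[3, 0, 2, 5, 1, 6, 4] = [4, 1, 2, 6, 3, 0, 5]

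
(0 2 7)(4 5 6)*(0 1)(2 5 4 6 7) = (0 5 7 1)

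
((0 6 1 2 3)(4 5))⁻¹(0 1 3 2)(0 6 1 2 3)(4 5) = (0 3 6 2)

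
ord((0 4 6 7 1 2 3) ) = 7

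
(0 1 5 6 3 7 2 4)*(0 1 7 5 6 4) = (0 7 2)(1 6 3 5 4)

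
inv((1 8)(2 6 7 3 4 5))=(1 8)(2 5 4 3 7 6)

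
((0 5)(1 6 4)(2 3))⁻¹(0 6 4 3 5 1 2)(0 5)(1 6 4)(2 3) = (0 6 3 5 4 1 2)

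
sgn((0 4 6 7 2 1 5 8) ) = -1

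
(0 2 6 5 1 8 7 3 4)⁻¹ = (0 4 3 7 8 1 5 6 2)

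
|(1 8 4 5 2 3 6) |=7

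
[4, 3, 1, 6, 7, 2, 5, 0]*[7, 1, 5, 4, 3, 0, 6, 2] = [3, 4, 1, 6, 2, 5, 0, 7]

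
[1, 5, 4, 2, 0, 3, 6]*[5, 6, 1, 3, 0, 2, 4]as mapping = [0→6, 1→2, 2→0, 3→1, 4→5, 5→3, 6→4]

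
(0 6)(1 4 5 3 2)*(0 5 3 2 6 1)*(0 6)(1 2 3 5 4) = (0 2 6 4 5 3)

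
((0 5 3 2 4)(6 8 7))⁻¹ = (0 4 2 3 5)(6 7 8)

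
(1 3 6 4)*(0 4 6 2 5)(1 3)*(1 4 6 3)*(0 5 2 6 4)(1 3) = (0 4 3 6 1)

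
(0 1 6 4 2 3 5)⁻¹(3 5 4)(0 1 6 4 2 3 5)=(0 2 5)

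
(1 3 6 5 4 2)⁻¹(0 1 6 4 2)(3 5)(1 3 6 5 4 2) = (0 3 5 2 1)(4 6)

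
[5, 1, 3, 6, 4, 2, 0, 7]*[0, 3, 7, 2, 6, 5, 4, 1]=[5, 3, 2, 4, 6, 7, 0, 1]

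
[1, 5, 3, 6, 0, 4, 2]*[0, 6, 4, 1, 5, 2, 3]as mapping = [0→6, 1→2, 2→1, 3→3, 4→0, 5→5, 6→4]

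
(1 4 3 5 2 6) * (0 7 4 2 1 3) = (0 7 4)(1 2 6 3 5)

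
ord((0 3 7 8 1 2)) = 6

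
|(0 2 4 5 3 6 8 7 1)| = 9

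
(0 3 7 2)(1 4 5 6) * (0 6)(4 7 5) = (0 3 5)(1 7 2 6)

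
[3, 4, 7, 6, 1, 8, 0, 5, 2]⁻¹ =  [6, 4, 8, 0, 1, 7, 3, 2, 5]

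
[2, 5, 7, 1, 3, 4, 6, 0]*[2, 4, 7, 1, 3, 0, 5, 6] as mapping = [0→7, 1→0, 2→6, 3→4, 4→1, 5→3, 6→5, 7→2] 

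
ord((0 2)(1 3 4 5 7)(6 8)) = 10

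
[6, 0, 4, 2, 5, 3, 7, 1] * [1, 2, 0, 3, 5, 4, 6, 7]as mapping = [0→6, 1→1, 2→5, 3→0, 4→4, 5→3, 6→7, 7→2]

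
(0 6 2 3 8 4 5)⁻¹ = (0 5 4 8 3 2 6)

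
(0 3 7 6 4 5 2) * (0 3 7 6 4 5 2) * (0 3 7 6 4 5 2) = (0 6 2 7 5 3 4)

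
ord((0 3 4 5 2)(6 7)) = 10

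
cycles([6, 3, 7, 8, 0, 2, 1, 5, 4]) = (0 6 1 3 8 4)(2 7 5)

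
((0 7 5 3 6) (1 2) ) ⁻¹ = (0 6 3 5 7) (1 2) 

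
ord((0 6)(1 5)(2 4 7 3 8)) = 10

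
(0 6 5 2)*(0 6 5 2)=(0 5)(2 6)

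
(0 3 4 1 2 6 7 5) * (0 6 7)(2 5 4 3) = (0 2 7 4 1 5 6)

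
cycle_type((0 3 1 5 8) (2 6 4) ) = 3.5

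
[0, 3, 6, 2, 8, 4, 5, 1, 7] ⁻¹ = [0, 7, 3, 1, 5, 6, 2, 8, 4] 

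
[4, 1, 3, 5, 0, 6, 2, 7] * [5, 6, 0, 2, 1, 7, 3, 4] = [1, 6, 2, 7, 5, 3, 0, 4]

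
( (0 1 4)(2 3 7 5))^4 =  (0 1 4)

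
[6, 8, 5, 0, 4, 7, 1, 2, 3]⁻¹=[3, 6, 7, 8, 4, 2, 0, 5, 1]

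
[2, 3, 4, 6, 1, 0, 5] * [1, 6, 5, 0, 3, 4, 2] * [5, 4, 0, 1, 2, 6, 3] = [6, 5, 1, 0, 3, 4, 2]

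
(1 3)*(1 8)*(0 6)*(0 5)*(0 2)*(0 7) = (0 6 5 2 7)(1 3 8)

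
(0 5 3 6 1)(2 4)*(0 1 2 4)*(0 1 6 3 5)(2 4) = (1 6 4 2)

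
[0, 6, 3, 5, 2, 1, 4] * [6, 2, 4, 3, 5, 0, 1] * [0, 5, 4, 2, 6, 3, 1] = [1, 5, 2, 0, 6, 4, 3]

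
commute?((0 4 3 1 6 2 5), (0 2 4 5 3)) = no:(0 4 3 1 6 2 5)*(0 2 4 5 3) = (0 5 2 3 1 6 4), (0 2 4 5 3)*(0 4 3 1 6 2 5) = (0 5 1 6 2 3 4)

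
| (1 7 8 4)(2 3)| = 4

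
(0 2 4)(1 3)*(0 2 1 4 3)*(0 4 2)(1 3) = (0 3 2 1 4)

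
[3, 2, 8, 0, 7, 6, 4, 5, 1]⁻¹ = [3, 8, 1, 0, 6, 7, 5, 4, 2]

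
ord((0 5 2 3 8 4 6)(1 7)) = 14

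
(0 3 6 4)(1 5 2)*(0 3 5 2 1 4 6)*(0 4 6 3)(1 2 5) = (0 1 5 2 6 3 4)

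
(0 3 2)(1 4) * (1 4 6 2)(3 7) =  (0 7 3 1 6 2)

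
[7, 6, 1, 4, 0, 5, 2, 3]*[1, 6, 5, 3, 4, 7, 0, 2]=[2, 0, 6, 4, 1, 7, 5, 3]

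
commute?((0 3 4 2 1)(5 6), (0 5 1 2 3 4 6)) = no:(0 3 4 2 1)(5 6)*(0 5 1 2 3 4 6) = (0 4 3 6 1 5), (0 5 1 2 3 4 6)*(0 3 4 2 1)(5 6) = (0 6 3 2 4 5)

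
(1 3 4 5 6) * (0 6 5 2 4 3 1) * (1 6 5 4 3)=(0 5 4 2 3 1 6)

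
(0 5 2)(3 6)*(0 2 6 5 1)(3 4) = (0 1)(3 5 6 4)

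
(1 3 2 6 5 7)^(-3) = (1 6)(2 7)(3 5)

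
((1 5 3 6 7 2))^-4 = (1 3 7)(2 5 6)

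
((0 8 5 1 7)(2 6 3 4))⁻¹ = (0 7 1 5 8)(2 4 3 6)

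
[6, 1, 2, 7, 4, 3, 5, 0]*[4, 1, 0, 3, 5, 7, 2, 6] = [2, 1, 0, 6, 5, 3, 7, 4]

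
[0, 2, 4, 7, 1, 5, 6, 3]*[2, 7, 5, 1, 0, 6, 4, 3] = [2, 5, 0, 3, 7, 6, 4, 1]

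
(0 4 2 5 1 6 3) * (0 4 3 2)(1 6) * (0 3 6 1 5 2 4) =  (0 6 4 3)(1 5)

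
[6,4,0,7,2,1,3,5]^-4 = [5,6,7,4,3,0,1,2]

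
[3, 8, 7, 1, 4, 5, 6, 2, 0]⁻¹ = [8, 3, 7, 0, 4, 5, 6, 2, 1]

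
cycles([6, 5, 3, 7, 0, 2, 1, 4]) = (0 6 1 5 2 3 7 4)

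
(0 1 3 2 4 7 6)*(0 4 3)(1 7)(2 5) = (0 7 6 4 1)(2 3 5)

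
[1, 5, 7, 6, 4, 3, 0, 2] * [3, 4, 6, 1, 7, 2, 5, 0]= [4, 2, 0, 5, 7, 1, 3, 6]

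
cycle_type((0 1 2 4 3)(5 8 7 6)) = 4.5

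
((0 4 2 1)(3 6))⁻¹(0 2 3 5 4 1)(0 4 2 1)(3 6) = (0 4 1 6 5 2)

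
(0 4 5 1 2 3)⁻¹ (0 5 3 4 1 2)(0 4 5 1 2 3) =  (0 5 2 3 4 1)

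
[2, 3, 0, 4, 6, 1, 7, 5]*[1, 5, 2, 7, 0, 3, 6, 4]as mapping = [0→2, 1→7, 2→1, 3→0, 4→6, 5→5, 6→4, 7→3]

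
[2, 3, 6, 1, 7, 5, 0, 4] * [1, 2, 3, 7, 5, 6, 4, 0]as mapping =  [0→3, 1→7, 2→4, 3→2, 4→0, 5→6, 6→1, 7→5]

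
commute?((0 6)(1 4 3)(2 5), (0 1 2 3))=no:(0 6)(1 4 3)(2 5)*(0 1 2 3)=(0 6 1 4)(2 5 3), (0 1 2 3)*(0 6)(1 4 3)(2 5)=(0 4 3 6)(1 5 2)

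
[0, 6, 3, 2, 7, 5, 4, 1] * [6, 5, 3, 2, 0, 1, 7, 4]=[6, 7, 2, 3, 4, 1, 0, 5]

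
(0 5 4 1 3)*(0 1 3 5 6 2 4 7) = (0 6 2 4 3 1 5 7)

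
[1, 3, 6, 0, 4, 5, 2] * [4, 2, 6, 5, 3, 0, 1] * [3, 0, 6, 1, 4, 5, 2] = [6, 5, 0, 4, 1, 3, 2]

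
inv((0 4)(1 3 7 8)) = (0 4)(1 8 7 3)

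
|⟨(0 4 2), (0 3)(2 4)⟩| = 12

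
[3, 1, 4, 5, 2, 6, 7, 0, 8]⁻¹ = [7, 1, 4, 0, 2, 3, 5, 6, 8]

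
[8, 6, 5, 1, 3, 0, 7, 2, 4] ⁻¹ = [5, 3, 7, 4, 8, 2, 1, 6, 0] 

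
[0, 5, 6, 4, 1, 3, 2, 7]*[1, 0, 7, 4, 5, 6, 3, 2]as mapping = [0→1, 1→6, 2→3, 3→5, 4→0, 5→4, 6→7, 7→2]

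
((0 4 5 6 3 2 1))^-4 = (0 6 1 5 2 4 3)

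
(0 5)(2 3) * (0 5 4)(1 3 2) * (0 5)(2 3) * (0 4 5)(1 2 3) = (0 5 4)(1 3 2)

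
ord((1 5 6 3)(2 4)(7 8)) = 4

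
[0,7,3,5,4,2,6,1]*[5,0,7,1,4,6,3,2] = [5,2,1,6,4,7,3,0]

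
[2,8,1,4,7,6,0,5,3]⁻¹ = [6,2,0,8,3,7,5,4,1]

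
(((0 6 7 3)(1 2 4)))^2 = (0 7)(1 4 2)(3 6)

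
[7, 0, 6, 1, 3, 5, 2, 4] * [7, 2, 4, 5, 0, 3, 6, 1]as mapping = [0→1, 1→7, 2→6, 3→2, 4→5, 5→3, 6→4, 7→0]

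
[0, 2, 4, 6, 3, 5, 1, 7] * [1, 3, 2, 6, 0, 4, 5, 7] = [1, 2, 0, 5, 6, 4, 3, 7]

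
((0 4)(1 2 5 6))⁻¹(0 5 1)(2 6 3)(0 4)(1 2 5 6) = (1 3 5)(2 4 6)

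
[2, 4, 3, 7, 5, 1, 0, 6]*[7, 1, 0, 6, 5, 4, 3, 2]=[0, 5, 6, 2, 4, 1, 7, 3]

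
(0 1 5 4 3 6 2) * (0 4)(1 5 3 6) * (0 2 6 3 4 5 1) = (0 1 4 3)(2 5)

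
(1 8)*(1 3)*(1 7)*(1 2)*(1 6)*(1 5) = (1 8 3 7 2 6 5)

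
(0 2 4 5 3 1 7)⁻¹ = (0 7 1 3 5 4 2)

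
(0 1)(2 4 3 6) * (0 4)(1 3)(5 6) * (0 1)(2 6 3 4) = (0 4)(1 2)(3 5)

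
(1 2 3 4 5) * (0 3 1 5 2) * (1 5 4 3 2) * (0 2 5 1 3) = (0 5 4 3)(1 2)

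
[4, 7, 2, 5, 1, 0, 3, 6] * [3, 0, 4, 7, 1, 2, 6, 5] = [1, 5, 4, 2, 0, 3, 7, 6]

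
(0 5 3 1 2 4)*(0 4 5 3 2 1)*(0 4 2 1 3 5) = (0 5 1 3 4 2)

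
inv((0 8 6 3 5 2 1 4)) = (0 4 1 2 5 3 6 8)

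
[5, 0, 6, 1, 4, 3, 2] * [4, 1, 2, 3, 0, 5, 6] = [5, 4, 6, 1, 0, 3, 2]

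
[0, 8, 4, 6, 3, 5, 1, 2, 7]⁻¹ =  [0, 6, 7, 4, 2, 5, 3, 8, 1]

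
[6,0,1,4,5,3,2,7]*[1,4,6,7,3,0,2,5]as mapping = [0→2,1→1,2→4,3→3,4→0,5→7,6→6,7→5]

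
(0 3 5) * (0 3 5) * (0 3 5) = ()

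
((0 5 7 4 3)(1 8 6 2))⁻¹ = (0 3 4 7 5)(1 2 6 8)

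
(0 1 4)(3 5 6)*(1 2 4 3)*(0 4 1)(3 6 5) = (0 2 1 6)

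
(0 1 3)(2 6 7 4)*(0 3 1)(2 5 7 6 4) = (2 4 5 7)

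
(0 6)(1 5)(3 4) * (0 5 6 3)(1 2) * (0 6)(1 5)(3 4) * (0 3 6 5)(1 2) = (0 4 5 1 3 6 2)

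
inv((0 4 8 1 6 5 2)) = (0 2 5 6 1 8 4)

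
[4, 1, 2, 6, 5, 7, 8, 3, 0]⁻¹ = [8, 1, 2, 7, 0, 4, 3, 5, 6]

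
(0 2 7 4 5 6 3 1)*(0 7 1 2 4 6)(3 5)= (0 4 3 2 1 7 6 5)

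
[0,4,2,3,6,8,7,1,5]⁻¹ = [0,7,2,3,1,8,4,6,5]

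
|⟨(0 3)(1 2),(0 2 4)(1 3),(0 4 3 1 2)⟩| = 120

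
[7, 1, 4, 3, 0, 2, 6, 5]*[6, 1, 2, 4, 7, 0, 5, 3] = [3, 1, 7, 4, 6, 2, 5, 0] 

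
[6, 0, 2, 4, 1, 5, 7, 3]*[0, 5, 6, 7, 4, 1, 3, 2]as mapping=[0→3, 1→0, 2→6, 3→4, 4→5, 5→1, 6→2, 7→7]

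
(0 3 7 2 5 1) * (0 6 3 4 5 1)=(0 4 5)(1 6 3 7 2)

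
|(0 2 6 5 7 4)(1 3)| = 6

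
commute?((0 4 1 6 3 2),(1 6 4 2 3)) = no:(0 4 1 6 3 2) * (1 6 4 2 3) = (0 2)(1 4 6),(1 6 4 2 3) * (0 4 1 6 3 2) = (0 4)(1 3 6)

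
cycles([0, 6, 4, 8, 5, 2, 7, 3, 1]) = (1 6 7 3 8)(2 4 5)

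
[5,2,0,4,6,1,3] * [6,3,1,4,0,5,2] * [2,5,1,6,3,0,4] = [0,5,4,2,1,6,3]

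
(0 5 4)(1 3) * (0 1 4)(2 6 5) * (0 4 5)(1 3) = (0 2 6)(3 5 4)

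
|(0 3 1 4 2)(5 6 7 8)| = 20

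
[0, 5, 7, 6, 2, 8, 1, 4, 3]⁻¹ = [0, 6, 4, 8, 7, 1, 3, 2, 5]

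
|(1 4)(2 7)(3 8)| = 2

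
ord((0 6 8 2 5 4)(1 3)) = 6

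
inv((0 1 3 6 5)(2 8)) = (0 5 6 3 1)(2 8)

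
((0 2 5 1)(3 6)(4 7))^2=(0 5)(1 2)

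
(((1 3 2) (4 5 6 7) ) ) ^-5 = (1 3 2) (4 7 6 5) 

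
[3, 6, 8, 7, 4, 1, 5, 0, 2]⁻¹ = [7, 5, 8, 0, 4, 6, 1, 3, 2]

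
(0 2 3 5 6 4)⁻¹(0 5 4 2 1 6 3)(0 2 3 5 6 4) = (0 3 1 4 5 2 6)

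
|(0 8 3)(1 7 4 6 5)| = 15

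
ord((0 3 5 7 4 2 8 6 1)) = 9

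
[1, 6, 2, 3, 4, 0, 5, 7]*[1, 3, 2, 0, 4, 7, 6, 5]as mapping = [0→3, 1→6, 2→2, 3→0, 4→4, 5→1, 6→7, 7→5]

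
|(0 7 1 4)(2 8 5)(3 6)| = 12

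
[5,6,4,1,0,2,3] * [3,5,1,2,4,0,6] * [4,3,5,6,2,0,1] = [4,1,2,0,6,3,5] 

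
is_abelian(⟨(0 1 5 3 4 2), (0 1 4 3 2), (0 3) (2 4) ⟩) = no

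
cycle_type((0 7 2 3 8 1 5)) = 7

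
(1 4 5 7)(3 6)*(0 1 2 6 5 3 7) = (0 1 4 3 5)(2 6 7)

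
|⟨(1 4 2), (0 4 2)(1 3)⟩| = 120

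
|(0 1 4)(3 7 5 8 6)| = 15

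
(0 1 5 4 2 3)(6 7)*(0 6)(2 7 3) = (0 1 5 4 7)(3 6)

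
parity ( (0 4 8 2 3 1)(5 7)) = even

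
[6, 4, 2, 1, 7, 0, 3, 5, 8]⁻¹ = [5, 3, 2, 6, 1, 7, 0, 4, 8]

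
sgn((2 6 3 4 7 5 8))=1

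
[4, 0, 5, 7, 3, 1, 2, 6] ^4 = [6, 7, 4, 5, 2, 3, 0, 1] 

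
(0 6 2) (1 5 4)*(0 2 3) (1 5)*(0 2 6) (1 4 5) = (1 4) (2 6 3) 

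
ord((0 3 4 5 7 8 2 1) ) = 8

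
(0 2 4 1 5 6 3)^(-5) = (0 4 5 3 2 1 6)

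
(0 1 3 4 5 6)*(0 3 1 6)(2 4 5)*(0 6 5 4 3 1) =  (0 5 6 1)(2 3 4)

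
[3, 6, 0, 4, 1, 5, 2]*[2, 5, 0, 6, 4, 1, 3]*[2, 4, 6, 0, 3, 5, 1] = [1, 0, 6, 3, 5, 4, 2]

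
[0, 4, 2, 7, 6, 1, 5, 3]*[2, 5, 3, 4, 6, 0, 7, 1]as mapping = [0→2, 1→6, 2→3, 3→1, 4→7, 5→5, 6→0, 7→4]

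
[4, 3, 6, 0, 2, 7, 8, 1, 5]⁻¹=[3, 7, 4, 1, 0, 8, 2, 5, 6]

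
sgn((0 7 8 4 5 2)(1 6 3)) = -1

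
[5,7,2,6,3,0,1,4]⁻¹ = [5,6,2,4,7,0,3,1]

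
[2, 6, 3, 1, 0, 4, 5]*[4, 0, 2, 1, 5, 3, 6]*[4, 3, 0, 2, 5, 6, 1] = [0, 1, 3, 4, 5, 6, 2]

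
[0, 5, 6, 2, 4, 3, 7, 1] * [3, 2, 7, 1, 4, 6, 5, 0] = [3, 6, 5, 7, 4, 1, 0, 2]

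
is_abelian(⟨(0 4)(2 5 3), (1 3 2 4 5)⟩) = no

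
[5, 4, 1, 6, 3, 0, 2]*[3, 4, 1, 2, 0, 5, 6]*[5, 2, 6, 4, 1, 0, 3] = [0, 5, 1, 3, 6, 4, 2]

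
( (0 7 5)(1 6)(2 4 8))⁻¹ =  (0 5 7)(1 6)(2 8 4)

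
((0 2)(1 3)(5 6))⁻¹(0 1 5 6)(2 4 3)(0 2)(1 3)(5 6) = (0 4 1)(2 3 6 5)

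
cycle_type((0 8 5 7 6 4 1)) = 7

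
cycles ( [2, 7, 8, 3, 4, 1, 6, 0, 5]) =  (0 2 8 5 1 7)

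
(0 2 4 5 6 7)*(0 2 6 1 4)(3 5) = (0 6 7 2)(1 4 3 5)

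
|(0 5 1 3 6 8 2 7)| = 8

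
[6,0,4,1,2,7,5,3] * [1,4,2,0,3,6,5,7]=[5,1,3,4,2,7,6,0]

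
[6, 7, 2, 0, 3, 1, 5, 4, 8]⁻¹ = [3, 5, 2, 4, 7, 6, 0, 1, 8]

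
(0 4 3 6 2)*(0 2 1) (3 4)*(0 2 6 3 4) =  (0 4) (1 2 6) 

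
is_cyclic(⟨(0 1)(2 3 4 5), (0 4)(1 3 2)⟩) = no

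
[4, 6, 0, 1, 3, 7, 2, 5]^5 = [2, 3, 6, 4, 0, 7, 1, 5]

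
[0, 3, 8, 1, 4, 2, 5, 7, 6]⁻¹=[0, 3, 5, 1, 4, 6, 8, 7, 2]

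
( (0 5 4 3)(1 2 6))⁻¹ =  (0 3 4 5)(1 6 2)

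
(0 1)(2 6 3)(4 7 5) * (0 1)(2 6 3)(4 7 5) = (2 3 6)(4 5 7)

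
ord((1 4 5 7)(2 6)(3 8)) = 4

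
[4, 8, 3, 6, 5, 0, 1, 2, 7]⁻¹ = [5, 6, 7, 2, 0, 4, 3, 8, 1]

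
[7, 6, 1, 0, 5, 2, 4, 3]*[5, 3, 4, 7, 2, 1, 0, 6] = [6, 0, 3, 5, 1, 4, 2, 7]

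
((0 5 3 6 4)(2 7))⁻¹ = (0 4 6 3 5)(2 7)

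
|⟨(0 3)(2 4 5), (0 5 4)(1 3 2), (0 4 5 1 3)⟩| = 720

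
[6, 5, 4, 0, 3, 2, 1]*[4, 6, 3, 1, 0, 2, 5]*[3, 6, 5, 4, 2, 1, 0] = [1, 5, 3, 2, 6, 4, 0]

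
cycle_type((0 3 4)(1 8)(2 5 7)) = 2.3^2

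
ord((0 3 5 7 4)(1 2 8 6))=20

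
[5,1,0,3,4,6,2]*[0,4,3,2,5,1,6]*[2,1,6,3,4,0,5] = [1,4,2,6,0,5,3]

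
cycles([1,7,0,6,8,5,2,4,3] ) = (0 1 7 4 8 3 6 2)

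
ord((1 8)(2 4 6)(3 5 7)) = 6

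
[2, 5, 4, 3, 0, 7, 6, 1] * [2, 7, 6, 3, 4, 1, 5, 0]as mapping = [0→6, 1→1, 2→4, 3→3, 4→2, 5→0, 6→5, 7→7]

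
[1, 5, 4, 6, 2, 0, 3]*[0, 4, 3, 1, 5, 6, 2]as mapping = [0→4, 1→6, 2→5, 3→2, 4→3, 5→0, 6→1]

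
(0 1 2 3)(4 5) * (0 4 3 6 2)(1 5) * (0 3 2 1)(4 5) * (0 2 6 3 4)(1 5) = (1 4 2 3)(5 6)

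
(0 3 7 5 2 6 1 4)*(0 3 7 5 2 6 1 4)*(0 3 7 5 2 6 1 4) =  (0 5 1 3 2 4 7 6)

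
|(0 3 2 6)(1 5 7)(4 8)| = 12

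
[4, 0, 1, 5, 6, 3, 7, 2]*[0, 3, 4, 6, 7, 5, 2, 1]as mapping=[0→7, 1→0, 2→3, 3→5, 4→2, 5→6, 6→1, 7→4]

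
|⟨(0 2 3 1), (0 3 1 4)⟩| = 20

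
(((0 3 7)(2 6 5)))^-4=(0 7 3)(2 5 6)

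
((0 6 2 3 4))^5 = ()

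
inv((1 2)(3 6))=(1 2)(3 6)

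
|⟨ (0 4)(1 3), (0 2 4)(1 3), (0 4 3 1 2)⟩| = 120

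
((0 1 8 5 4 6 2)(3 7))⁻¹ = (0 2 6 4 5 8 1)(3 7)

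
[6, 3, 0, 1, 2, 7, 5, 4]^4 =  [4, 1, 7, 3, 5, 0, 2, 6]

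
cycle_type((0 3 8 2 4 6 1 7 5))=9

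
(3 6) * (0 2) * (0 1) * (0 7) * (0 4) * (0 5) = (0 2 1 7 4 5)(3 6)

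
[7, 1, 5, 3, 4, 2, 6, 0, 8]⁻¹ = [7, 1, 5, 3, 4, 2, 6, 0, 8]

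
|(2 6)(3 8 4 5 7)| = 10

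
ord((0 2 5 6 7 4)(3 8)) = 6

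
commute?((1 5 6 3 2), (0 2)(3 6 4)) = no:(1 5 6 3 2)*(0 2)(3 6 4) = (0 2 1 5 4 3), (0 2)(3 6 4)*(1 5 6 3 2) = (0 1 5 6 4 2)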